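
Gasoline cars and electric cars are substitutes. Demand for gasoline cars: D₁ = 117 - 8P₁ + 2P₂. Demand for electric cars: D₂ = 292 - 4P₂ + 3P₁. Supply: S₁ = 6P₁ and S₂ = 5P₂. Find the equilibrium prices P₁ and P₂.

Market 1: 117 - 8P₁ + 2P₂ = 6P₁ → 14P₁ - 2P₂ = 117.
Market 2: 9P₂ - 3P₁ = 292.
Eliminating P₂: 9×(1) + 2×(2) gives 120P₁ = 1637, so P₁ = 1637/120.
Back-substitute into (2): P₂ = (292 + 3×1637/120) / 9 = 4439/120.

P₁ = 1637/120, P₂ = 4439/120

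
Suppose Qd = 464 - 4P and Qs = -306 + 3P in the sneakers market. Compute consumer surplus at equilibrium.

Equilibrium: 464 - 4P = -306 + 3P gives P* = 110, Q* = 24.
Demand choke price (Qd = 0): P = 116.
CS = ½(116 − 110)(24) = 72.

Consumer surplus = 72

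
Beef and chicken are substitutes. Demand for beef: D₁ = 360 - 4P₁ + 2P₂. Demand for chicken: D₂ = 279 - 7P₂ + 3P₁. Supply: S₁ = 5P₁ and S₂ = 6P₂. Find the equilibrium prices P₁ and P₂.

Market 1: 360 - 4P₁ + 2P₂ = 5P₁ → 9P₁ - 2P₂ = 360.
Market 2: 13P₂ - 3P₁ = 279.
Eliminating P₂: 13×(1) + 2×(2) gives 111P₁ = 5238, so P₁ = 1746/37.
Back-substitute into (2): P₂ = (279 + 3×1746/37) / 13 = 1197/37.

P₁ = 1746/37, P₂ = 1197/37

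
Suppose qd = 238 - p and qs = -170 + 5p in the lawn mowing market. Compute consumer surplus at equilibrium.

Equilibrium: 238 - p = -170 + 5p gives p* = 68, q* = 170.
Demand choke price (qd = 0): p = 238.
CS = ½(238 − 68)(170) = 14450.

Consumer surplus = 14450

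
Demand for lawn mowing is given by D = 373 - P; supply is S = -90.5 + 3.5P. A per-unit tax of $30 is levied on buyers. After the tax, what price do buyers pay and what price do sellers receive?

Pre-tax equilibrium: P* = 103, Q* = 270.
Tax on buyers shifts demand to D = 373 − 1(P + 30) = 343 - P.
343 - P = -90.5 + 3.5P gives seller price Ps = 289/3; buyers pay Pb = 289/3 + 30 = 379/3.
New quantity: Q = 373 − 1(379/3) = 740/3.

Buyers pay 379/3, sellers receive 289/3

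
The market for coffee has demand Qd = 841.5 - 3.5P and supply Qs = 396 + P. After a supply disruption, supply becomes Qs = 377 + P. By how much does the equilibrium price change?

Original equilibrium: P* = 99, Q* = 495.
New equilibrium: 841.5 - 3.5P = 377 + P, so 464.5 = 4.5P and P' = 929/9; Q' = 841.5 − 3.5(929/9) = 4322/9.
Change in price: 929/9 − 99 = 38/9.

ΔP = 38/9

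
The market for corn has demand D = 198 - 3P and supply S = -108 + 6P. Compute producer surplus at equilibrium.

Producer surplus = 768

Equilibrium: 198 - 3P = -108 + 6P gives P* = 34, Q* = 96.
Supply starts at P = 18 (where S = 0).
PS = ½(34 − 18)(96) = 768.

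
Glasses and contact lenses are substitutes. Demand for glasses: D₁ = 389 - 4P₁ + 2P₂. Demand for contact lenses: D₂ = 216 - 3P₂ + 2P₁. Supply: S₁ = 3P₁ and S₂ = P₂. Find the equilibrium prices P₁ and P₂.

Market 1: 389 - 4P₁ + 2P₂ = 3P₁ → 7P₁ - 2P₂ = 389.
Market 2: 4P₂ - 2P₁ = 216.
Eliminating P₂: 4×(1) + 2×(2) gives 24P₁ = 1988, so P₁ = 497/6.
Back-substitute into (2): P₂ = (216 + 2×497/6) / 4 = 1145/12.

P₁ = 497/6, P₂ = 1145/12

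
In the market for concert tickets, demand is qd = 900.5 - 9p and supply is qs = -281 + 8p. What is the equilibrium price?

Set qd = qs: 900.5 - 9p = -281 + 8p.
1181.5 = 17p, so p* = 69.5.
q* = 900.5 − 9(69.5) = 275.

p* = 69.5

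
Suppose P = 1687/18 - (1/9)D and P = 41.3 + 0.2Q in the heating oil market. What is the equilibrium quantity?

Q* = 168.5

Set the two price expressions equal: 1687/18 - (1/9)Q = 41.3 + 0.2Q.
2359/45 = (14/45)Q, so Q* = 168.5.
P* = 1687/18 − (1/9)(168.5) = 75.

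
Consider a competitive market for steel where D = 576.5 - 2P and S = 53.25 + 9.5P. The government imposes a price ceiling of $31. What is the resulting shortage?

Equilibrium price would be P* = 45.5, so the ceiling at 31 binds.
At P = 31: D = 576.5 − 2(31) = 514.5, S = 53.25 + 9.5(31) = 347.75.
Shortage = 514.5 − 347.75 = 166.75.

Shortage = 166.75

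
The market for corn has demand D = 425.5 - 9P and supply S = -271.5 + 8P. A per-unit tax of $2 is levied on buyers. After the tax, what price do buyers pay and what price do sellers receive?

Buyers pay 713/17, sellers receive 679/17

Pre-tax equilibrium: P* = 41, Q* = 56.5.
Tax on buyers shifts demand to D = 425.5 − 9(P + 2) = 407.5 - 9P.
407.5 - 9P = -271.5 + 8P gives seller price Ps = 679/17; buyers pay Pb = 679/17 + 2 = 713/17.
New quantity: Q = 425.5 − 9(713/17) = 1633/34.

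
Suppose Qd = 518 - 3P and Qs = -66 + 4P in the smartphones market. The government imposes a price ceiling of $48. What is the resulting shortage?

Equilibrium price would be P* = 584/7, so the ceiling at 48 binds.
At P = 48: Qd = 518 − 3(48) = 374, Qs = -66 + 4(48) = 126.
Shortage = 374 − 126 = 248.

Shortage = 248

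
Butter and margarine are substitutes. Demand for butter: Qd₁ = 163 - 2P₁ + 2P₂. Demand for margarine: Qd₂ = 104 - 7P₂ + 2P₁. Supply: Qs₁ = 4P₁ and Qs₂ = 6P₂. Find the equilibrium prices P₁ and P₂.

P₁ = 2327/74, P₂ = 475/37

Market 1: 163 - 2P₁ + 2P₂ = 4P₁ → 6P₁ - 2P₂ = 163.
Market 2: 13P₂ - 2P₁ = 104.
Eliminating P₂: 13×(1) + 2×(2) gives 74P₁ = 2327, so P₁ = 2327/74.
Back-substitute into (2): P₂ = (104 + 2×2327/74) / 13 = 475/37.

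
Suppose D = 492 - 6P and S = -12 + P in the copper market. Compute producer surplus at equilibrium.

Producer surplus = 1800

Equilibrium: 492 - 6P = -12 + P gives P* = 72, Q* = 60.
Supply starts at P = 12 (where S = 0).
PS = ½(72 − 12)(60) = 1800.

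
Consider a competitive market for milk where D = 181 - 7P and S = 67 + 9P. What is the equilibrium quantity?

Set D = S: 181 - 7P = 67 + 9P.
114 = 16P, so P* = 7.125.
Q* = 181 − 7(7.125) = 131.125.

Q* = 131.125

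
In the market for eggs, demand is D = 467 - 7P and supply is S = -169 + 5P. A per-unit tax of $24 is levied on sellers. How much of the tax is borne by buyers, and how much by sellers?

Buyers bear $10, sellers bear $14

Pre-tax equilibrium: P* = 53, Q* = 96.
Tax on sellers shifts supply to S = -169 + 5(P − 24) = -289 + 5P.
467 - 7P = -289 + 5P gives buyer price Pb = 63; sellers receive Ps = 63 − 24 = 39.
New quantity: Q = 467 − 7(63) = 26.
Buyer burden = 63 − 53 = 10; seller burden = 53 − 39 = 14.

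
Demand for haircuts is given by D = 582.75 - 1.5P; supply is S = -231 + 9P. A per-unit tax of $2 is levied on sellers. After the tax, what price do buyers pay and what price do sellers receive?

Pre-tax equilibrium: P* = 77.5, Q* = 466.5.
Tax on sellers shifts supply to S = -231 + 9(P − 2) = -249 + 9P.
582.75 - 1.5P = -249 + 9P gives buyer price Pb = 1109/14; sellers receive Ps = 1109/14 − 2 = 1081/14.
New quantity: Q = 582.75 − 1.5(1109/14) = 6495/14.

Buyers pay 1109/14, sellers receive 1081/14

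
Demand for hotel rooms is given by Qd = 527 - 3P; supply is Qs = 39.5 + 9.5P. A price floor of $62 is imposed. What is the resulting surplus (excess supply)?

Equilibrium price would be P* = 39, so the floor at 62 binds.
At P = 62: Qd = 341, Qs = 628.5.
Surplus = 628.5 − 341 = 287.5.

Surplus = 287.5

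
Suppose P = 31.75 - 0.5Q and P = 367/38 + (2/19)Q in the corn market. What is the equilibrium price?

P* = 13.5

Set the two price expressions equal: 31.75 - 0.5Q = 367/38 + (2/19)Q.
1679/76 = (23/38)Q, so Q* = 36.5.
P* = 31.75 − (0.5)(36.5) = 13.5.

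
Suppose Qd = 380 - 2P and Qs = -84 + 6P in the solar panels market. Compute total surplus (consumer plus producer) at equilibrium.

Equilibrium: 380 - 2P = -84 + 6P gives P* = 58, Q* = 264.
Demand choke price: P = 190; supply starts at P = 14.
CS = ½(190 − 58)(264) = 17424; PS = ½(58 − 14)(264) = 5808.

Total surplus = 23232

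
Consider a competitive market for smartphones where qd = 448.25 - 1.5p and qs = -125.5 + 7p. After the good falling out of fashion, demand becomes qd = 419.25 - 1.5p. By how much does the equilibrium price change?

Δp = -58/17

Original equilibrium: p* = 67.5, q* = 347.
New equilibrium: 419.25 - 1.5p = -125.5 + 7p, so 544.75 = 8.5p and p' = 2179/34; q' = 419.25 − 1.5(2179/34) = 5493/17.
Change in price: 2179/34 − 67.5 = -58/17.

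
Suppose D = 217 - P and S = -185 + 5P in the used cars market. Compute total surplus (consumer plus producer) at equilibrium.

Equilibrium: 217 - P = -185 + 5P gives P* = 67, Q* = 150.
Demand choke price: P = 217; supply starts at P = 37.
CS = ½(217 − 67)(150) = 11250; PS = ½(67 − 37)(150) = 2250.

Total surplus = 13500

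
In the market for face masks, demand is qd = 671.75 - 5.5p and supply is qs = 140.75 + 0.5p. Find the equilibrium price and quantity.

p* = 88.5, q* = 185

Set qd = qs: 671.75 - 5.5p = 140.75 + 0.5p.
531 = 6p, so p* = 88.5.
q* = 671.75 − 5.5(88.5) = 185.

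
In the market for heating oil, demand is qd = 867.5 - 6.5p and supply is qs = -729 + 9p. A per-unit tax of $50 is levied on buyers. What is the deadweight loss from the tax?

Pre-tax equilibrium: p* = 103, q* = 198.
Tax on buyers shifts demand to qd = 867.5 − 6.5(p + 50) = 542.5 - 6.5p.
542.5 - 6.5p = -729 + 9p gives seller price ps = 2543/31; buyers pay pb = 2543/31 + 50 = 4093/31.
New quantity: q = 867.5 − 6.5(4093/31) = 288/31.
DWL = ½ × 50 × (198 − 288/31) = 146250/31.

Deadweight loss = 146250/31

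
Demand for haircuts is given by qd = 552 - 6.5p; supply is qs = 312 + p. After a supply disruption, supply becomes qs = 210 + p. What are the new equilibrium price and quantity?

Original equilibrium: p* = 32, q* = 344.
New equilibrium: 552 - 6.5p = 210 + p, so 342 = 7.5p and p' = 45.6; q' = 552 − 6.5(45.6) = 255.6.

p' = 45.6, q' = 255.6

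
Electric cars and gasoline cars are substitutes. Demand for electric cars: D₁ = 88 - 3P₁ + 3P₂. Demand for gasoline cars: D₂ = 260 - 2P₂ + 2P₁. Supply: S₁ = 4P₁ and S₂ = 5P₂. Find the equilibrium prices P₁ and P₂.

Market 1: 88 - 3P₁ + 3P₂ = 4P₁ → 7P₁ - 3P₂ = 88.
Market 2: 7P₂ - 2P₁ = 260.
Eliminating P₂: 7×(1) + 3×(2) gives 43P₁ = 1396, so P₁ = 1396/43.
Back-substitute into (2): P₂ = (260 + 2×1396/43) / 7 = 1996/43.

P₁ = 1396/43, P₂ = 1996/43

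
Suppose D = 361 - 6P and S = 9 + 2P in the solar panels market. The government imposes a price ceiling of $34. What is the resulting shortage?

Shortage = 80

Equilibrium price would be P* = 44, so the ceiling at 34 binds.
At P = 34: D = 361 − 6(34) = 157, S = 9 + 2(34) = 77.
Shortage = 157 − 77 = 80.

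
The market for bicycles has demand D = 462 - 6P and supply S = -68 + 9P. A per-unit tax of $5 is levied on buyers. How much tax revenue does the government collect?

Tax revenue = 1160

Pre-tax equilibrium: P* = 106/3, Q* = 250.
Tax on buyers shifts demand to D = 462 − 6(P + 5) = 432 - 6P.
432 - 6P = -68 + 9P gives seller price Ps = 100/3; buyers pay Pb = 100/3 + 5 = 115/3.
New quantity: Q = 462 − 6(115/3) = 232.
Revenue = 5 × 232 = 1160.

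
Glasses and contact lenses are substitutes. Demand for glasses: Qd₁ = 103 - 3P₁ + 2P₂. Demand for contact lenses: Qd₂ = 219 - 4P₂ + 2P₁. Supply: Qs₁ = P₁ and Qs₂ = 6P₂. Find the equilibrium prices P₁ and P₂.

Market 1: 103 - 3P₁ + 2P₂ = P₁ → 4P₁ - 2P₂ = 103.
Market 2: 10P₂ - 2P₁ = 219.
Eliminating P₂: 10×(1) + 2×(2) gives 36P₁ = 1468, so P₁ = 367/9.
Back-substitute into (2): P₂ = (219 + 2×367/9) / 10 = 541/18.

P₁ = 367/9, P₂ = 541/18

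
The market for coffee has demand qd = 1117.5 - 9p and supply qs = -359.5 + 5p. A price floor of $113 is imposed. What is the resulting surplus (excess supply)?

Equilibrium price would be p* = 105.5, so the floor at 113 binds.
At p = 113: qd = 100.5, qs = 205.5.
Surplus = 205.5 − 100.5 = 105.

Surplus = 105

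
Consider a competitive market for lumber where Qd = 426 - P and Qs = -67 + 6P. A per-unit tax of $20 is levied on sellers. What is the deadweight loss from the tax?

Deadweight loss = 1200/7

Pre-tax equilibrium: P* = 493/7, Q* = 2489/7.
Tax on sellers shifts supply to Qs = -67 + 6(P − 20) = -187 + 6P.
426 - P = -187 + 6P gives buyer price Pb = 613/7; sellers receive Ps = 613/7 − 20 = 473/7.
New quantity: Q = 426 − 1(613/7) = 2369/7.
DWL = ½ × 20 × (2489/7 − 2369/7) = 1200/7.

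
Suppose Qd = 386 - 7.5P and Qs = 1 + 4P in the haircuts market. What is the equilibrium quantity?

Q* = 3103/23

Set Qd = Qs: 386 - 7.5P = 1 + 4P.
385 = 11.5P, so P* = 770/23.
Q* = 386 − 7.5(770/23) = 3103/23.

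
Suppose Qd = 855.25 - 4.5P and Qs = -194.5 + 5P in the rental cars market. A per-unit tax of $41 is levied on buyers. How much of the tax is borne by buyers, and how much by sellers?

Pre-tax equilibrium: P* = 110.5, Q* = 358.
Tax on buyers shifts demand to Qd = 855.25 − 4.5(P + 41) = 670.75 - 4.5P.
670.75 - 4.5P = -194.5 + 5P gives seller price Ps = 3461/38; buyers pay Pb = 3461/38 + 41 = 5019/38.
New quantity: Q = 855.25 − 4.5(5019/38) = 4957/19.
Buyer burden = 5019/38 − 110.5 = 410/19; seller burden = 110.5 − 3461/38 = 369/19.

Buyers bear 410/19, sellers bear 369/19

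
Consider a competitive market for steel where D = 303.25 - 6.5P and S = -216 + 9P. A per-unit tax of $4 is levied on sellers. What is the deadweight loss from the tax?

Pre-tax equilibrium: P* = 33.5, Q* = 85.5.
Tax on sellers shifts supply to S = -216 + 9(P − 4) = -252 + 9P.
303.25 - 6.5P = -252 + 9P gives buyer price Pb = 2221/62; sellers receive Ps = 2221/62 − 4 = 1973/62.
New quantity: Q = 303.25 − 6.5(2221/62) = 4365/62.
DWL = ½ × 4 × (85.5 − 4365/62) = 936/31.

Deadweight loss = 936/31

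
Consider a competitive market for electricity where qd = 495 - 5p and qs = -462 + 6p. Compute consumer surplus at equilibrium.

Equilibrium: 495 - 5p = -462 + 6p gives p* = 87, q* = 60.
Demand choke price (qd = 0): p = 99.
CS = ½(99 − 87)(60) = 360.

Consumer surplus = 360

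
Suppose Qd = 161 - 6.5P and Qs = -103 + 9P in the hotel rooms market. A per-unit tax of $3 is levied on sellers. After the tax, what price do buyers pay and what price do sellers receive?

Pre-tax equilibrium: P* = 528/31, Q* = 1559/31.
Tax on sellers shifts supply to Qs = -103 + 9(P − 3) = -130 + 9P.
161 - 6.5P = -130 + 9P gives buyer price Pb = 582/31; sellers receive Ps = 582/31 − 3 = 489/31.
New quantity: Q = 161 − 6.5(582/31) = 1208/31.

Buyers pay 582/31, sellers receive 489/31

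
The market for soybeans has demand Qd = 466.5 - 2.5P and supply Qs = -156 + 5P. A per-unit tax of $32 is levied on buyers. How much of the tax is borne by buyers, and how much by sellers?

Pre-tax equilibrium: P* = 83, Q* = 259.
Tax on buyers shifts demand to Qd = 466.5 − 2.5(P + 32) = 386.5 - 2.5P.
386.5 - 2.5P = -156 + 5P gives seller price Ps = 217/3; buyers pay Pb = 217/3 + 32 = 313/3.
New quantity: Q = 466.5 − 2.5(313/3) = 617/3.
Buyer burden = 313/3 − 83 = 64/3; seller burden = 83 − 217/3 = 32/3.

Buyers bear 64/3, sellers bear 32/3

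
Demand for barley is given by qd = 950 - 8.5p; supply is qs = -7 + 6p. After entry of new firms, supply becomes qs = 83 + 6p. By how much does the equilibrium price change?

Original equilibrium: p* = 66, q* = 389.
New equilibrium: 950 - 8.5p = 83 + 6p, so 867 = 14.5p and p' = 1734/29; q' = 950 − 8.5(1734/29) = 12811/29.
Change in price: 1734/29 − 66 = -180/29.

Δp = -180/29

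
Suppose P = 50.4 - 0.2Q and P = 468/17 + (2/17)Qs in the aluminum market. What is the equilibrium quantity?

Q* = 72

Set the two price expressions equal: 50.4 - 0.2Q = 468/17 + (2/17)Q.
1944/85 = (27/85)Q, so Q* = 72.
P* = 50.4 − (0.2)(72) = 36.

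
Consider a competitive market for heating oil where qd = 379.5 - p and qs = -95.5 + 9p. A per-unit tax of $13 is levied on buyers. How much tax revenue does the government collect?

Tax revenue = 4163.9

Pre-tax equilibrium: p* = 47.5, q* = 332.
Tax on buyers shifts demand to qd = 379.5 − 1(p + 13) = 366.5 - p.
366.5 - p = -95.5 + 9p gives seller price ps = 46.2; buyers pay pb = 46.2 + 13 = 59.2.
New quantity: q = 379.5 − 1(59.2) = 320.3.
Revenue = 13 × 320.3 = 4163.9.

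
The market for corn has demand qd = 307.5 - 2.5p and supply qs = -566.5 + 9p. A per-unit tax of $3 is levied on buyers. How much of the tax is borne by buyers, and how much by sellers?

Pre-tax equilibrium: p* = 76, q* = 117.5.
Tax on buyers shifts demand to qd = 307.5 − 2.5(p + 3) = 300 - 2.5p.
300 - 2.5p = -566.5 + 9p gives seller price ps = 1733/23; buyers pay pb = 1733/23 + 3 = 1802/23.
New quantity: q = 307.5 − 2.5(1802/23) = 5135/46.
Buyer burden = 1802/23 − 76 = 54/23; seller burden = 76 − 1733/23 = 15/23.

Buyers bear 54/23, sellers bear 15/23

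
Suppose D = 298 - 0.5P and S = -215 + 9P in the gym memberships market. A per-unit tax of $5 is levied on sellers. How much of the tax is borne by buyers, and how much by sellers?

Buyers bear 90/19, sellers bear 5/19

Pre-tax equilibrium: P* = 54, Q* = 271.
Tax on sellers shifts supply to S = -215 + 9(P − 5) = -260 + 9P.
298 - 0.5P = -260 + 9P gives buyer price Pb = 1116/19; sellers receive Ps = 1116/19 − 5 = 1021/19.
New quantity: Q = 298 − 0.5(1116/19) = 5104/19.
Buyer burden = 1116/19 − 54 = 90/19; seller burden = 54 − 1021/19 = 5/19.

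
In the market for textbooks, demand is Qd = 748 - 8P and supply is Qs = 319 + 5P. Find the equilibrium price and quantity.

P* = 33, Q* = 484

Set Qd = Qs: 748 - 8P = 319 + 5P.
429 = 13P, so P* = 33.
Q* = 748 − 8(33) = 484.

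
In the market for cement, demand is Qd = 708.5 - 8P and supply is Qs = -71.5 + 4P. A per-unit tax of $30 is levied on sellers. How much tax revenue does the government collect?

Pre-tax equilibrium: P* = 65, Q* = 188.5.
Tax on sellers shifts supply to Qs = -71.5 + 4(P − 30) = -191.5 + 4P.
708.5 - 8P = -191.5 + 4P gives buyer price Pb = 75; sellers receive Ps = 75 − 30 = 45.
New quantity: Q = 708.5 − 8(75) = 108.5.
Revenue = 30 × 108.5 = 3255.

Tax revenue = 3255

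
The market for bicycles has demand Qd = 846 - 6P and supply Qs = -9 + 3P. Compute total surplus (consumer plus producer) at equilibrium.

Total surplus = 19044

Equilibrium: 846 - 6P = -9 + 3P gives P* = 95, Q* = 276.
Demand choke price: P = 141; supply starts at P = 3.
CS = ½(141 − 95)(276) = 6348; PS = ½(95 − 3)(276) = 12696.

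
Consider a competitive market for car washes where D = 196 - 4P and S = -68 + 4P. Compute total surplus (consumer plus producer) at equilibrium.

Equilibrium: 196 - 4P = -68 + 4P gives P* = 33, Q* = 64.
Demand choke price: P = 49; supply starts at P = 17.
CS = ½(49 − 33)(64) = 512; PS = ½(33 − 17)(64) = 512.

Total surplus = 1024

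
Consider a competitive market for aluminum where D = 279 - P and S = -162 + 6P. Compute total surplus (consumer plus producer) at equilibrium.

Total surplus = 27216

Equilibrium: 279 - P = -162 + 6P gives P* = 63, Q* = 216.
Demand choke price: P = 279; supply starts at P = 27.
CS = ½(279 − 63)(216) = 23328; PS = ½(63 − 27)(216) = 3888.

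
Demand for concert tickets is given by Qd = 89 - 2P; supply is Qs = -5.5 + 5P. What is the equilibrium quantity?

Q* = 62

Set Qd = Qs: 89 - 2P = -5.5 + 5P.
94.5 = 7P, so P* = 13.5.
Q* = 89 − 2(13.5) = 62.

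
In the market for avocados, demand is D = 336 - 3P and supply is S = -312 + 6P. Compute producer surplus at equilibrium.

Equilibrium: 336 - 3P = -312 + 6P gives P* = 72, Q* = 120.
Supply starts at P = 52 (where S = 0).
PS = ½(72 − 52)(120) = 1200.

Producer surplus = 1200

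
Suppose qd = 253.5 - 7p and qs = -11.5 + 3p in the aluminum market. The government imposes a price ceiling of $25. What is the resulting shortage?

Equilibrium price would be p* = 26.5, so the ceiling at 25 binds.
At p = 25: qd = 253.5 − 7(25) = 78.5, qs = -11.5 + 3(25) = 63.5.
Shortage = 78.5 − 63.5 = 15.

Shortage = 15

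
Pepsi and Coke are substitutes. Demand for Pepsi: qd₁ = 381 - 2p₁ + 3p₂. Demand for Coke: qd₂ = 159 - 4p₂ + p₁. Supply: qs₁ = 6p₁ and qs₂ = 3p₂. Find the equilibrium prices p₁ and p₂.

Market 1: 381 - 2p₁ + 3p₂ = 6p₁ → 8p₁ - 3p₂ = 381.
Market 2: 7p₂ - p₁ = 159.
Eliminating p₂: 7×(1) + 3×(2) gives 53p₁ = 3144, so p₁ = 3144/53.
Back-substitute into (2): p₂ = (159 + 1×3144/53) / 7 = 1653/53.

p₁ = 3144/53, p₂ = 1653/53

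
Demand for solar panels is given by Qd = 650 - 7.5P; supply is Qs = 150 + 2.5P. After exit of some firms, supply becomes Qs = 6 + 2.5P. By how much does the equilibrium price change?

ΔP = 14.4

Original equilibrium: P* = 50, Q* = 275.
New equilibrium: 650 - 7.5P = 6 + 2.5P, so 644 = 10P and P' = 64.4; Q' = 650 − 7.5(64.4) = 167.
Change in price: 64.4 − 50 = 14.4.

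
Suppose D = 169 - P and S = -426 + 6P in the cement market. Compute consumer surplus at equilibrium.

Consumer surplus = 3528

Equilibrium: 169 - P = -426 + 6P gives P* = 85, Q* = 84.
Demand choke price (D = 0): P = 169.
CS = ½(169 − 85)(84) = 3528.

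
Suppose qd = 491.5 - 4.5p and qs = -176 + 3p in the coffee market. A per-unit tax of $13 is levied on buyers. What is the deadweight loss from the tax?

Deadweight loss = 152.1

Pre-tax equilibrium: p* = 89, q* = 91.
Tax on buyers shifts demand to qd = 491.5 − 4.5(p + 13) = 433 - 4.5p.
433 - 4.5p = -176 + 3p gives seller price ps = 81.2; buyers pay pb = 81.2 + 13 = 94.2.
New quantity: q = 491.5 − 4.5(94.2) = 67.6.
DWL = ½ × 13 × (91 − 67.6) = 152.1.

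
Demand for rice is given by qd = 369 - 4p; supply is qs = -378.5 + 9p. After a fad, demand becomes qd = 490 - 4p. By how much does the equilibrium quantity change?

Original equilibrium: p* = 57.5, q* = 139.
New equilibrium: 490 - 4p = -378.5 + 9p, so 868.5 = 13p and p' = 1737/26; q' = 490 − 4(1737/26) = 2896/13.
Change in quantity: 2896/13 − 139 = 1089/13.

Δq = 1089/13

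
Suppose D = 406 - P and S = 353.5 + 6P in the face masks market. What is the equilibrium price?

P* = 7.5

Set D = S: 406 - P = 353.5 + 6P.
52.5 = 7P, so P* = 7.5.
Q* = 406 − 1(7.5) = 398.5.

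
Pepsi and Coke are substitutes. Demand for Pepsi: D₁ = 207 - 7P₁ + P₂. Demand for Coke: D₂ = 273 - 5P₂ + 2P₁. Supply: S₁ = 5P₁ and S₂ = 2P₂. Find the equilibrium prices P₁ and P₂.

P₁ = 21, P₂ = 45

Market 1: 207 - 7P₁ + P₂ = 5P₁ → 12P₁ - P₂ = 207.
Market 2: 7P₂ - 2P₁ = 273.
Eliminating P₂: 7×(1) + 1×(2) gives 82P₁ = 1722, so P₁ = 21.
Back-substitute into (2): P₂ = (273 + 2×21) / 7 = 45.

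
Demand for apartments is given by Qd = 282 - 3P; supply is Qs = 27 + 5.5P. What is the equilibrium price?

Set Qd = Qs: 282 - 3P = 27 + 5.5P.
255 = 8.5P, so P* = 30.
Q* = 282 − 3(30) = 192.

P* = 30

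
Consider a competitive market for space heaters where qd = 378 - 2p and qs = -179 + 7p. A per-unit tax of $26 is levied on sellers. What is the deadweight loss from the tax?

Pre-tax equilibrium: p* = 557/9, q* = 2288/9.
Tax on sellers shifts supply to qs = -179 + 7(p − 26) = -361 + 7p.
378 - 2p = -361 + 7p gives buyer price pb = 739/9; sellers receive ps = 739/9 − 26 = 505/9.
New quantity: q = 378 − 2(739/9) = 1924/9.
DWL = ½ × 26 × (2288/9 − 1924/9) = 4732/9.

Deadweight loss = 4732/9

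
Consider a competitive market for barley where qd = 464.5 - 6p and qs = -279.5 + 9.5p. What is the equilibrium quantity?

q* = 176.5

Set qd = qs: 464.5 - 6p = -279.5 + 9.5p.
744 = 15.5p, so p* = 48.
q* = 464.5 − 6(48) = 176.5.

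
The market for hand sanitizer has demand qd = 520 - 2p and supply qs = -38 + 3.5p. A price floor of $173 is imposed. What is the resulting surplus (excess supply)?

Surplus = 393.5

Equilibrium price would be p* = 1116/11, so the floor at 173 binds.
At p = 173: qd = 174, qs = 567.5.
Surplus = 567.5 − 174 = 393.5.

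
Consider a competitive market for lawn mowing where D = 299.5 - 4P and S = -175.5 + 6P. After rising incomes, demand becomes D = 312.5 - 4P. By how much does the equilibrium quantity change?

ΔQ = 7.8

Original equilibrium: P* = 47.5, Q* = 109.5.
New equilibrium: 312.5 - 4P = -175.5 + 6P, so 488 = 10P and P' = 48.8; Q' = 312.5 − 4(48.8) = 117.3.
Change in quantity: 117.3 − 109.5 = 7.8.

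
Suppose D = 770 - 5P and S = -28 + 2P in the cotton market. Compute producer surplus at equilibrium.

Equilibrium: 770 - 5P = -28 + 2P gives P* = 114, Q* = 200.
Supply starts at P = 14 (where S = 0).
PS = ½(114 − 14)(200) = 10000.

Producer surplus = 10000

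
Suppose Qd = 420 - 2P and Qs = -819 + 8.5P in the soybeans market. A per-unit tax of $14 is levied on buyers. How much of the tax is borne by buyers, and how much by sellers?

Buyers bear 34/3, sellers bear 8/3

Pre-tax equilibrium: P* = 118, Q* = 184.
Tax on buyers shifts demand to Qd = 420 − 2(P + 14) = 392 - 2P.
392 - 2P = -819 + 8.5P gives seller price Ps = 346/3; buyers pay Pb = 346/3 + 14 = 388/3.
New quantity: Q = 420 − 2(388/3) = 484/3.
Buyer burden = 388/3 − 118 = 34/3; seller burden = 118 − 346/3 = 8/3.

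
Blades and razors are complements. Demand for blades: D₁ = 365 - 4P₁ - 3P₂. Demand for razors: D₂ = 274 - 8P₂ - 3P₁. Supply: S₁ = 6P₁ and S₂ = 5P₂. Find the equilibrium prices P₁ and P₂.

P₁ = 3923/121, P₂ = 1645/121

Market 1: 365 - 4P₁ - 3P₂ = 6P₁ → 10P₁ + 3P₂ = 365.
Market 2: 13P₂ + 3P₁ = 274.
Eliminating P₂: 13×(1) − 3×(2) gives 121P₁ = 3923, so P₁ = 3923/121.
Back-substitute into (2): P₂ = (274 − 3×3923/121) / 13 = 1645/121.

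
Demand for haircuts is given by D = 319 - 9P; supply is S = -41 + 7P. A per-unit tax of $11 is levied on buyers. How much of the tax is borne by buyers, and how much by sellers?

Buyers bear $4.8125, sellers bear $6.1875

Pre-tax equilibrium: P* = 22.5, Q* = 116.5.
Tax on buyers shifts demand to D = 319 − 9(P + 11) = 220 - 9P.
220 - 9P = -41 + 7P gives seller price Ps = 16.3125; buyers pay Pb = 16.3125 + 11 = 27.3125.
New quantity: Q = 319 − 9(27.3125) = 73.1875.
Buyer burden = 27.3125 − 22.5 = 4.8125; seller burden = 22.5 − 16.3125 = 6.1875.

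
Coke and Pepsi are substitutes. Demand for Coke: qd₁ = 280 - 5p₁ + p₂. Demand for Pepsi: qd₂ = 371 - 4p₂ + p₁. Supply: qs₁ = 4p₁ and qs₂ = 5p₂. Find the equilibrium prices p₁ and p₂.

Market 1: 280 - 5p₁ + p₂ = 4p₁ → 9p₁ - p₂ = 280.
Market 2: 9p₂ - p₁ = 371.
Eliminating p₂: 9×(1) + 1×(2) gives 80p₁ = 2891, so p₁ = 36.1375.
Back-substitute into (2): p₂ = (371 + 1×36.1375) / 9 = 45.2375.

p₁ = 36.1375, p₂ = 45.2375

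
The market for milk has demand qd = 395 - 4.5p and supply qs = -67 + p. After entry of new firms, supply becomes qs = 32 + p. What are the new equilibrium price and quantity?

p' = 66, q' = 98

Original equilibrium: p* = 84, q* = 17.
New equilibrium: 395 - 4.5p = 32 + p, so 363 = 5.5p and p' = 66; q' = 395 − 4.5(66) = 98.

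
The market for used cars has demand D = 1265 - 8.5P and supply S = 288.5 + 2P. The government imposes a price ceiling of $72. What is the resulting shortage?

Equilibrium price would be P* = 93, so the ceiling at 72 binds.
At P = 72: D = 1265 − 8.5(72) = 653, S = 288.5 + 2(72) = 432.5.
Shortage = 653 − 432.5 = 220.5.

Shortage = 220.5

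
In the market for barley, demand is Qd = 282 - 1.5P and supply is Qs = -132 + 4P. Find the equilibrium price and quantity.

Set Qd = Qs: 282 - 1.5P = -132 + 4P.
414 = 5.5P, so P* = 828/11.
Q* = 282 − 1.5(828/11) = 1860/11.

P* = 828/11, Q* = 1860/11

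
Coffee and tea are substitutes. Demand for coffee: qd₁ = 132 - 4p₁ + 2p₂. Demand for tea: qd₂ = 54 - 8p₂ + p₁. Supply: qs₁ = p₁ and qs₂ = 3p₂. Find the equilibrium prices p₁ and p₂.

p₁ = 1560/53, p₂ = 402/53

Market 1: 132 - 4p₁ + 2p₂ = p₁ → 5p₁ - 2p₂ = 132.
Market 2: 11p₂ - p₁ = 54.
Eliminating p₂: 11×(1) + 2×(2) gives 53p₁ = 1560, so p₁ = 1560/53.
Back-substitute into (2): p₂ = (54 + 1×1560/53) / 11 = 402/53.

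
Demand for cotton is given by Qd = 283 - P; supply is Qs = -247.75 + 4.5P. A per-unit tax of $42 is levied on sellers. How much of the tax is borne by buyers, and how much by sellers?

Buyers bear 378/11, sellers bear 84/11

Pre-tax equilibrium: P* = 96.5, Q* = 186.5.
Tax on sellers shifts supply to Qs = -247.75 + 4.5(P − 42) = -436.75 + 4.5P.
283 - P = -436.75 + 4.5P gives buyer price Pb = 2879/22; sellers receive Ps = 2879/22 − 42 = 1955/22.
New quantity: Q = 283 − 1(2879/22) = 3347/22.
Buyer burden = 2879/22 − 96.5 = 378/11; seller burden = 96.5 − 1955/22 = 84/11.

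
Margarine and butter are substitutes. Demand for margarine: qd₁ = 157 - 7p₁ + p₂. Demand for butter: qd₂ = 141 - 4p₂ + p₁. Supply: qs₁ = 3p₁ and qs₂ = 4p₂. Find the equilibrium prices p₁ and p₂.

Market 1: 157 - 7p₁ + p₂ = 3p₁ → 10p₁ - p₂ = 157.
Market 2: 8p₂ - p₁ = 141.
Eliminating p₂: 8×(1) + 1×(2) gives 79p₁ = 1397, so p₁ = 1397/79.
Back-substitute into (2): p₂ = (141 + 1×1397/79) / 8 = 1567/79.

p₁ = 1397/79, p₂ = 1567/79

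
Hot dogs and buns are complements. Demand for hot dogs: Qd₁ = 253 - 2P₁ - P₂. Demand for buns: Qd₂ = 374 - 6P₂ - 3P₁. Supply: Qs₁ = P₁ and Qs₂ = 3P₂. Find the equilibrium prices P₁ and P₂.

P₁ = 1903/24, P₂ = 15.125

Market 1: 253 - 2P₁ - P₂ = P₁ → 3P₁ + P₂ = 253.
Market 2: 9P₂ + 3P₁ = 374.
Eliminating P₂: 9×(1) − 1×(2) gives 24P₁ = 1903, so P₁ = 1903/24.
Back-substitute into (2): P₂ = (374 − 3×1903/24) / 9 = 15.125.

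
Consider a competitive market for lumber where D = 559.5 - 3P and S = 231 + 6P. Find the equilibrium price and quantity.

P* = 36.5, Q* = 450

Set D = S: 559.5 - 3P = 231 + 6P.
328.5 = 9P, so P* = 36.5.
Q* = 559.5 − 3(36.5) = 450.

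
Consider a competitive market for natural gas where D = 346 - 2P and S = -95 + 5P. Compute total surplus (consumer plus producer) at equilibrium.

Total surplus = 16940

Equilibrium: 346 - 2P = -95 + 5P gives P* = 63, Q* = 220.
Demand choke price: P = 173; supply starts at P = 19.
CS = ½(173 − 63)(220) = 12100; PS = ½(63 − 19)(220) = 4840.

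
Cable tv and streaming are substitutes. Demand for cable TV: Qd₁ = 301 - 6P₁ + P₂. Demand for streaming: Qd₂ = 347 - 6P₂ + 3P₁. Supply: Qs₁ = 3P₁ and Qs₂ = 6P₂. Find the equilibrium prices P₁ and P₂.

P₁ = 3959/105, P₂ = 1342/35

Market 1: 301 - 6P₁ + P₂ = 3P₁ → 9P₁ - P₂ = 301.
Market 2: 12P₂ - 3P₁ = 347.
Eliminating P₂: 12×(1) + 1×(2) gives 105P₁ = 3959, so P₁ = 3959/105.
Back-substitute into (2): P₂ = (347 + 3×3959/105) / 12 = 1342/35.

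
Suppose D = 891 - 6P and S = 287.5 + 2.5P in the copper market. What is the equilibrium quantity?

Q* = 465

Set D = S: 891 - 6P = 287.5 + 2.5P.
603.5 = 8.5P, so P* = 71.
Q* = 891 − 6(71) = 465.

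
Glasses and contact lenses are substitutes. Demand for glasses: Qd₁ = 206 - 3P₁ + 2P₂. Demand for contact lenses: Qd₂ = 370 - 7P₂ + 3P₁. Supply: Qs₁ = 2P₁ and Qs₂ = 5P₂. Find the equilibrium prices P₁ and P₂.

P₁ = 1606/27, P₂ = 1234/27

Market 1: 206 - 3P₁ + 2P₂ = 2P₁ → 5P₁ - 2P₂ = 206.
Market 2: 12P₂ - 3P₁ = 370.
Eliminating P₂: 12×(1) + 2×(2) gives 54P₁ = 3212, so P₁ = 1606/27.
Back-substitute into (2): P₂ = (370 + 3×1606/27) / 12 = 1234/27.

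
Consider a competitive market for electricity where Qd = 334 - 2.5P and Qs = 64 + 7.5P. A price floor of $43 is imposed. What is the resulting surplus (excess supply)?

Surplus = 160

Equilibrium price would be P* = 27, so the floor at 43 binds.
At P = 43: Qd = 226.5, Qs = 386.5.
Surplus = 386.5 − 226.5 = 160.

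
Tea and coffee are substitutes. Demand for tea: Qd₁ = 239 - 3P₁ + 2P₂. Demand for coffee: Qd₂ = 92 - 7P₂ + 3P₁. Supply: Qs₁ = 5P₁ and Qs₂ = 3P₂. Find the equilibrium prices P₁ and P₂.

P₁ = 1287/37, P₂ = 1453/74

Market 1: 239 - 3P₁ + 2P₂ = 5P₁ → 8P₁ - 2P₂ = 239.
Market 2: 10P₂ - 3P₁ = 92.
Eliminating P₂: 10×(1) + 2×(2) gives 74P₁ = 2574, so P₁ = 1287/37.
Back-substitute into (2): P₂ = (92 + 3×1287/37) / 10 = 1453/74.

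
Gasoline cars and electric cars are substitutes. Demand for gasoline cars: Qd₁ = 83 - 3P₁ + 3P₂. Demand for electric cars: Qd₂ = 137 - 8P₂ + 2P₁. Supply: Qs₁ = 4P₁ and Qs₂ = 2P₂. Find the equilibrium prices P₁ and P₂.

Market 1: 83 - 3P₁ + 3P₂ = 4P₁ → 7P₁ - 3P₂ = 83.
Market 2: 10P₂ - 2P₁ = 137.
Eliminating P₂: 10×(1) + 3×(2) gives 64P₁ = 1241, so P₁ = 19.390625.
Back-substitute into (2): P₂ = (137 + 2×19.390625) / 10 = 17.578125.

P₁ = 19.390625, P₂ = 17.578125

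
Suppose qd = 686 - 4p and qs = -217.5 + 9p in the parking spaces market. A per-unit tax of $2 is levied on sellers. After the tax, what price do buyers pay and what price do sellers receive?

Pre-tax equilibrium: p* = 69.5, q* = 408.
Tax on sellers shifts supply to qs = -217.5 + 9(p − 2) = -235.5 + 9p.
686 - 4p = -235.5 + 9p gives buyer price pb = 1843/26; sellers receive ps = 1843/26 − 2 = 1791/26.
New quantity: q = 686 − 4(1843/26) = 5232/13.

Buyers pay 1843/26, sellers receive 1791/26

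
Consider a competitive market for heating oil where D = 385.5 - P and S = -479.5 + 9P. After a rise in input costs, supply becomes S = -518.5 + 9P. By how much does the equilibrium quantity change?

Original equilibrium: P* = 86.5, Q* = 299.
New equilibrium: 385.5 - P = -518.5 + 9P, so 904 = 10P and P' = 90.4; Q' = 385.5 − 1(90.4) = 295.1.
Change in quantity: 295.1 − 299 = -3.9.

ΔQ = -3.9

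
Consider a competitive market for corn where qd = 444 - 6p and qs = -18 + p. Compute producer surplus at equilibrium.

Equilibrium: 444 - 6p = -18 + p gives p* = 66, q* = 48.
Supply starts at p = 18 (where qs = 0).
PS = ½(66 − 18)(48) = 1152.

Producer surplus = 1152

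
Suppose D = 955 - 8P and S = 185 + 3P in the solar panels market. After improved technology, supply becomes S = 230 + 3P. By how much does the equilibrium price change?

ΔP = -45/11

Original equilibrium: P* = 70, Q* = 395.
New equilibrium: 955 - 8P = 230 + 3P, so 725 = 11P and P' = 725/11; Q' = 955 − 8(725/11) = 4705/11.
Change in price: 725/11 − 70 = -45/11.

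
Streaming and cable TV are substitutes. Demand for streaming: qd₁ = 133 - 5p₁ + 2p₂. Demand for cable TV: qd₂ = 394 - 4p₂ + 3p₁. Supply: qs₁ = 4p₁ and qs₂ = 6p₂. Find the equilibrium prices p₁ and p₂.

p₁ = 353/14, p₂ = 1315/28

Market 1: 133 - 5p₁ + 2p₂ = 4p₁ → 9p₁ - 2p₂ = 133.
Market 2: 10p₂ - 3p₁ = 394.
Eliminating p₂: 10×(1) + 2×(2) gives 84p₁ = 2118, so p₁ = 353/14.
Back-substitute into (2): p₂ = (394 + 3×353/14) / 10 = 1315/28.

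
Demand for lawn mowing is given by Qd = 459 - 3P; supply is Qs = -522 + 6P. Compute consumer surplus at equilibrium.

Consumer surplus = 2904

Equilibrium: 459 - 3P = -522 + 6P gives P* = 109, Q* = 132.
Demand choke price (Qd = 0): P = 153.
CS = ½(153 − 109)(132) = 2904.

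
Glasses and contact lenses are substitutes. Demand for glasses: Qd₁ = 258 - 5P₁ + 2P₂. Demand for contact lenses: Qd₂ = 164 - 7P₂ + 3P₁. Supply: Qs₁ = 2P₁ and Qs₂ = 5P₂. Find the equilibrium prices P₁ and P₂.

P₁ = 1712/39, P₂ = 961/39

Market 1: 258 - 5P₁ + 2P₂ = 2P₁ → 7P₁ - 2P₂ = 258.
Market 2: 12P₂ - 3P₁ = 164.
Eliminating P₂: 12×(1) + 2×(2) gives 78P₁ = 3424, so P₁ = 1712/39.
Back-substitute into (2): P₂ = (164 + 3×1712/39) / 12 = 961/39.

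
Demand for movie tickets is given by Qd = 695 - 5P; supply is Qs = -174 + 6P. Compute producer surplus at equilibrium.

Equilibrium: 695 - 5P = -174 + 6P gives P* = 79, Q* = 300.
Supply starts at P = 29 (where Qs = 0).
PS = ½(79 − 29)(300) = 7500.

Producer surplus = 7500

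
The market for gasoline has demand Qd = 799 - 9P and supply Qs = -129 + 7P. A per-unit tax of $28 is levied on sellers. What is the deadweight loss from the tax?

Deadweight loss = 1543.5

Pre-tax equilibrium: P* = 58, Q* = 277.
Tax on sellers shifts supply to Qs = -129 + 7(P − 28) = -325 + 7P.
799 - 9P = -325 + 7P gives buyer price Pb = 70.25; sellers receive Ps = 70.25 − 28 = 42.25.
New quantity: Q = 799 − 9(70.25) = 166.75.
DWL = ½ × 28 × (277 − 166.75) = 1543.5.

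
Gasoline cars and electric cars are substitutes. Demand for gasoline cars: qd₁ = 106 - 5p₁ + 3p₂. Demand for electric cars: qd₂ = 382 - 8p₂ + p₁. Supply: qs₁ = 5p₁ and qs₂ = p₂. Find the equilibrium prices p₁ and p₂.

p₁ = 700/29, p₂ = 3926/87

Market 1: 106 - 5p₁ + 3p₂ = 5p₁ → 10p₁ - 3p₂ = 106.
Market 2: 9p₂ - p₁ = 382.
Eliminating p₂: 9×(1) + 3×(2) gives 87p₁ = 2100, so p₁ = 700/29.
Back-substitute into (2): p₂ = (382 + 1×700/29) / 9 = 3926/87.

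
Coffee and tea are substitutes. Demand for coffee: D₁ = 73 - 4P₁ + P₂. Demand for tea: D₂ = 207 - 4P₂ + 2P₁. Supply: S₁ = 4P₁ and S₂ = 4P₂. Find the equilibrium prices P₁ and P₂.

P₁ = 791/62, P₂ = 901/31

Market 1: 73 - 4P₁ + P₂ = 4P₁ → 8P₁ - P₂ = 73.
Market 2: 8P₂ - 2P₁ = 207.
Eliminating P₂: 8×(1) + 1×(2) gives 62P₁ = 791, so P₁ = 791/62.
Back-substitute into (2): P₂ = (207 + 2×791/62) / 8 = 901/31.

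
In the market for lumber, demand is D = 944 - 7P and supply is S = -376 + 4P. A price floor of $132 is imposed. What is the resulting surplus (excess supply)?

Surplus = 132

Equilibrium price would be P* = 120, so the floor at 132 binds.
At P = 132: D = 20, S = 152.
Surplus = 152 − 20 = 132.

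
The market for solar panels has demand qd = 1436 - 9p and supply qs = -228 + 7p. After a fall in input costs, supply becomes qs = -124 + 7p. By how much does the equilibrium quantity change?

Δq = 58.5

Original equilibrium: p* = 104, q* = 500.
New equilibrium: 1436 - 9p = -124 + 7p, so 1560 = 16p and p' = 97.5; q' = 1436 − 9(97.5) = 558.5.
Change in quantity: 558.5 − 500 = 58.5.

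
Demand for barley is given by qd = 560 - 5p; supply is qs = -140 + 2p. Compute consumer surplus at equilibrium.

Consumer surplus = 360

Equilibrium: 560 - 5p = -140 + 2p gives p* = 100, q* = 60.
Demand choke price (qd = 0): p = 112.
CS = ½(112 − 100)(60) = 360.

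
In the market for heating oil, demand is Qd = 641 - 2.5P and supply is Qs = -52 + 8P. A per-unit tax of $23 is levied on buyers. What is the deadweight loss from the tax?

Deadweight loss = 10580/21

Pre-tax equilibrium: P* = 66, Q* = 476.
Tax on buyers shifts demand to Qd = 641 − 2.5(P + 23) = 583.5 - 2.5P.
583.5 - 2.5P = -52 + 8P gives seller price Ps = 1271/21; buyers pay Pb = 1271/21 + 23 = 1754/21.
New quantity: Q = 641 − 2.5(1754/21) = 9076/21.
DWL = ½ × 23 × (476 − 9076/21) = 10580/21.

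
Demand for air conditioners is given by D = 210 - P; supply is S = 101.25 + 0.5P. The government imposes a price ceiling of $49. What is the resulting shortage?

Equilibrium price would be P* = 72.5, so the ceiling at 49 binds.
At P = 49: D = 210 − 1(49) = 161, S = 101.25 + 0.5(49) = 125.75.
Shortage = 161 − 125.75 = 35.25.

Shortage = 35.25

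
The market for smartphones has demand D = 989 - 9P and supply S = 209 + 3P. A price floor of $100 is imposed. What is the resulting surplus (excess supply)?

Surplus = 420

Equilibrium price would be P* = 65, so the floor at 100 binds.
At P = 100: D = 89, S = 509.
Surplus = 509 − 89 = 420.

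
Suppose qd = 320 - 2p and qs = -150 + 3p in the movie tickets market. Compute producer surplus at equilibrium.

Producer surplus = 2904

Equilibrium: 320 - 2p = -150 + 3p gives p* = 94, q* = 132.
Supply starts at p = 50 (where qs = 0).
PS = ½(94 − 50)(132) = 2904.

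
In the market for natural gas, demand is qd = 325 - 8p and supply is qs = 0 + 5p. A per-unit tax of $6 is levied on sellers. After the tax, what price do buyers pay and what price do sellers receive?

Buyers pay 355/13, sellers receive 277/13

Pre-tax equilibrium: p* = 25, q* = 125.
Tax on sellers shifts supply to qs = 0 + 5(p − 6) = -30 + 5p.
325 - 8p = -30 + 5p gives buyer price pb = 355/13; sellers receive ps = 355/13 − 6 = 277/13.
New quantity: q = 325 − 8(355/13) = 1385/13.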